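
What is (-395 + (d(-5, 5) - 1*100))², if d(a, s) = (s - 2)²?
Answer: 236196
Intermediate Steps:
d(a, s) = (-2 + s)²
(-395 + (d(-5, 5) - 1*100))² = (-395 + ((-2 + 5)² - 1*100))² = (-395 + (3² - 100))² = (-395 + (9 - 100))² = (-395 - 91)² = (-486)² = 236196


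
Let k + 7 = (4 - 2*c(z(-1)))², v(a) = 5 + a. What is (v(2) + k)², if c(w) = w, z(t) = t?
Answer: 1296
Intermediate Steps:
k = 29 (k = -7 + (4 - 2*(-1))² = -7 + (4 + 2)² = -7 + 6² = -7 + 36 = 29)
(v(2) + k)² = ((5 + 2) + 29)² = (7 + 29)² = 36² = 1296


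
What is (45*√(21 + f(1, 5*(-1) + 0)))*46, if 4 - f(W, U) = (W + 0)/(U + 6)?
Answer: 4140*√6 ≈ 10141.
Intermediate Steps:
f(W, U) = 4 - W/(6 + U) (f(W, U) = 4 - (W + 0)/(U + 6) = 4 - W/(6 + U))
(45*√(21 + f(1, 5*(-1) + 0)))*46 = (45*√(21 + (24 - 1*1 + 4*(5*(-1) + 0))/(6 + (5*(-1) + 0))))*46 = (45*√(21 + (24 - 1 + 4*(-5 + 0))/(6 + (-5 + 0))))*46 = (45*√(21 + (24 - 1 + 4*(-5))/(6 - 5)))*46 = (45*√(21 + (24 - 1 - 20)/1))*46 = (45*√(21 + 1*3))*46 = (45*√(21 + 3))*46 = (45*√24)*46 = (45*(2*√6))*46 = (90*√6)*46 = 4140*√6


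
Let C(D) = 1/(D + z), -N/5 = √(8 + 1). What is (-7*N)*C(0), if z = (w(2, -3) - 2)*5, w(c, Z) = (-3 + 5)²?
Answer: 21/2 ≈ 10.500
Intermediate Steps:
w(c, Z) = 4 (w(c, Z) = 2² = 4)
z = 10 (z = (4 - 2)*5 = 2*5 = 10)
N = -15 (N = -5*√(8 + 1) = -5*√9 = -5*3 = -15)
C(D) = 1/(10 + D) (C(D) = 1/(D + 10) = 1/(10 + D))
(-7*N)*C(0) = (-7*(-15))/(10 + 0) = 105/10 = 105*(⅒) = 21/2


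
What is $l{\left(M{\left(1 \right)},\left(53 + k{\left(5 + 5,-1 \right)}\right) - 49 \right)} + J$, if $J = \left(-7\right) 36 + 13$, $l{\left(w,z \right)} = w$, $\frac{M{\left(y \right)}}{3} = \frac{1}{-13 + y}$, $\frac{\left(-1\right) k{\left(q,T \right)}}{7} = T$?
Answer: $- \frac{957}{4} \approx -239.25$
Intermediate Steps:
$k{\left(q,T \right)} = - 7 T$
$M{\left(y \right)} = \frac{3}{-13 + y}$
$J = -239$ ($J = -252 + 13 = -239$)
$l{\left(M{\left(1 \right)},\left(53 + k{\left(5 + 5,-1 \right)}\right) - 49 \right)} + J = \frac{3}{-13 + 1} - 239 = \frac{3}{-12} - 239 = 3 \left(- \frac{1}{12}\right) - 239 = - \frac{1}{4} - 239 = - \frac{957}{4}$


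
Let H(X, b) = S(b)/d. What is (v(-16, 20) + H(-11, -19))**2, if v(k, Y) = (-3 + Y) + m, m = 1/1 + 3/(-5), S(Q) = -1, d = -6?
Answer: 277729/900 ≈ 308.59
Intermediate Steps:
m = 2/5 (m = 1*1 + 3*(-1/5) = 1 - 3/5 = 2/5 ≈ 0.40000)
H(X, b) = 1/6 (H(X, b) = -1/(-6) = -1*(-1/6) = 1/6)
v(k, Y) = -13/5 + Y (v(k, Y) = (-3 + Y) + 2/5 = -13/5 + Y)
(v(-16, 20) + H(-11, -19))**2 = ((-13/5 + 20) + 1/6)**2 = (87/5 + 1/6)**2 = (527/30)**2 = 277729/900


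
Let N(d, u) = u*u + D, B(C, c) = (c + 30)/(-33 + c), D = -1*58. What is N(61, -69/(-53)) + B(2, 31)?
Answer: -487671/5618 ≈ -86.805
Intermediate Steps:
D = -58
B(C, c) = (30 + c)/(-33 + c)
N(d, u) = -58 + u² (N(d, u) = u*u - 58 = u² - 58 = -58 + u²)
N(61, -69/(-53)) + B(2, 31) = (-58 + (-69/(-53))²) + (30 + 31)/(-33 + 31) = (-58 + (-69*(-1/53))²) + 61/(-2) = (-58 + (69/53)²) - ½*61 = (-58 + 4761/2809) - 61/2 = -158161/2809 - 61/2 = -487671/5618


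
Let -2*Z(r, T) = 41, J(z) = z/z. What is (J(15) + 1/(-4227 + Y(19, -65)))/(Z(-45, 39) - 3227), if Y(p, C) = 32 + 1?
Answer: -4193/13620015 ≈ -0.00030786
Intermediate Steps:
Y(p, C) = 33
J(z) = 1
Z(r, T) = -41/2 (Z(r, T) = -½*41 = -41/2)
(J(15) + 1/(-4227 + Y(19, -65)))/(Z(-45, 39) - 3227) = (1 + 1/(-4227 + 33))/(-41/2 - 3227) = (1 + 1/(-4194))/(-6495/2) = (1 - 1/4194)*(-2/6495) = (4193/4194)*(-2/6495) = -4193/13620015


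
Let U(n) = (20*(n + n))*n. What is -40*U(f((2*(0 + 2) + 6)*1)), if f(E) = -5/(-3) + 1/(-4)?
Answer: -28900/9 ≈ -3211.1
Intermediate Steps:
f(E) = 17/12 (f(E) = -5*(-⅓) + 1*(-¼) = 5/3 - ¼ = 17/12)
U(n) = 40*n² (U(n) = (20*(2*n))*n = (40*n)*n = 40*n²)
-40*U(f((2*(0 + 2) + 6)*1)) = -1600*(17/12)² = -1600*289/144 = -40*1445/18 = -28900/9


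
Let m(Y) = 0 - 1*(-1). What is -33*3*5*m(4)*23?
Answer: -11385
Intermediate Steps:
m(Y) = 1 (m(Y) = 0 + 1 = 1)
-33*3*5*m(4)*23 = -33*3*5*23 = -495*23 = -11385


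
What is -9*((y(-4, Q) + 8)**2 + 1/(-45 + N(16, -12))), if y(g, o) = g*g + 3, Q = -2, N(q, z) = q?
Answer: -190260/29 ≈ -6560.7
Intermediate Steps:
y(g, o) = 3 + g**2 (y(g, o) = g**2 + 3 = 3 + g**2)
-9*((y(-4, Q) + 8)**2 + 1/(-45 + N(16, -12))) = -9*(((3 + (-4)**2) + 8)**2 + 1/(-45 + 16)) = -9*(((3 + 16) + 8)**2 + 1/(-29)) = -9*((19 + 8)**2 - 1/29) = -9*(27**2 - 1/29) = -9*(729 - 1/29) = -9*21140/29 = -190260/29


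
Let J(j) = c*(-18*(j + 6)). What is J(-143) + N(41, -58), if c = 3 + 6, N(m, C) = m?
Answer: 22235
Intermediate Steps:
c = 9
J(j) = -972 - 162*j (J(j) = 9*(-18*(j + 6)) = 9*(-18*(6 + j)) = 9*(-108 - 18*j) = -972 - 162*j)
J(-143) + N(41, -58) = (-972 - 162*(-143)) + 41 = (-972 + 23166) + 41 = 22194 + 41 = 22235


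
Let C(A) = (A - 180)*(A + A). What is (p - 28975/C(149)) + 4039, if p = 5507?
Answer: 88214923/9238 ≈ 9549.1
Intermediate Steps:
C(A) = 2*A*(-180 + A) (C(A) = (-180 + A)*(2*A) = 2*A*(-180 + A))
(p - 28975/C(149)) + 4039 = (5507 - 28975*1/(298*(-180 + 149))) + 4039 = (5507 - 28975/(2*149*(-31))) + 4039 = (5507 - 28975/(-9238)) + 4039 = (5507 - 28975*(-1/9238)) + 4039 = (5507 + 28975/9238) + 4039 = 50902641/9238 + 4039 = 88214923/9238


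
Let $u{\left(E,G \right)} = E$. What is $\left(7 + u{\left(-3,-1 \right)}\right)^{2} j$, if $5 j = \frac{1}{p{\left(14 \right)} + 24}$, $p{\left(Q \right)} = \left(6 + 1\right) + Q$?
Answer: $\frac{16}{225} \approx 0.071111$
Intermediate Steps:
$p{\left(Q \right)} = 7 + Q$
$j = \frac{1}{225}$ ($j = \frac{1}{5 \left(\left(7 + 14\right) + 24\right)} = \frac{1}{5 \left(21 + 24\right)} = \frac{1}{5 \cdot 45} = \frac{1}{5} \cdot \frac{1}{45} = \frac{1}{225} \approx 0.0044444$)
$\left(7 + u{\left(-3,-1 \right)}\right)^{2} j = \left(7 - 3\right)^{2} \cdot \frac{1}{225} = 4^{2} \cdot \frac{1}{225} = 16 \cdot \frac{1}{225} = \frac{16}{225}$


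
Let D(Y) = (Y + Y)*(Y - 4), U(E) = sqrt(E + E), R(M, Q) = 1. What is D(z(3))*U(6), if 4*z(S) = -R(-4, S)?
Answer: 17*sqrt(3)/4 ≈ 7.3612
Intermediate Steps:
U(E) = sqrt(2)*sqrt(E) (U(E) = sqrt(2*E) = sqrt(2)*sqrt(E))
z(S) = -1/4 (z(S) = (-1*1)/4 = (1/4)*(-1) = -1/4)
D(Y) = 2*Y*(-4 + Y) (D(Y) = (2*Y)*(-4 + Y) = 2*Y*(-4 + Y))
D(z(3))*U(6) = (2*(-1/4)*(-4 - 1/4))*(sqrt(2)*sqrt(6)) = (2*(-1/4)*(-17/4))*(2*sqrt(3)) = 17*(2*sqrt(3))/8 = 17*sqrt(3)/4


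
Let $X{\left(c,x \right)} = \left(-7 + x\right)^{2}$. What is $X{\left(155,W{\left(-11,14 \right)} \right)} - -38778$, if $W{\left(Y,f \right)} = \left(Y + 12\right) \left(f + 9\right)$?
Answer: $39034$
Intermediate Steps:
$W{\left(Y,f \right)} = \left(9 + f\right) \left(12 + Y\right)$ ($W{\left(Y,f \right)} = \left(12 + Y\right) \left(9 + f\right) = \left(9 + f\right) \left(12 + Y\right)$)
$X{\left(155,W{\left(-11,14 \right)} \right)} - -38778 = \left(-7 + \left(108 + 9 \left(-11\right) + 12 \cdot 14 - 154\right)\right)^{2} - -38778 = \left(-7 + \left(108 - 99 + 168 - 154\right)\right)^{2} + 38778 = \left(-7 + 23\right)^{2} + 38778 = 16^{2} + 38778 = 256 + 38778 = 39034$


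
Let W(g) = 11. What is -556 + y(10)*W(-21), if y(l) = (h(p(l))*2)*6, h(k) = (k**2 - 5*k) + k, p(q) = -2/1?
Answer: 1028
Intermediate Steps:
p(q) = -2 (p(q) = -2*1 = -2)
h(k) = k**2 - 4*k
y(l) = 144 (y(l) = (-2*(-4 - 2)*2)*6 = (-2*(-6)*2)*6 = (12*2)*6 = 24*6 = 144)
-556 + y(10)*W(-21) = -556 + 144*11 = -556 + 1584 = 1028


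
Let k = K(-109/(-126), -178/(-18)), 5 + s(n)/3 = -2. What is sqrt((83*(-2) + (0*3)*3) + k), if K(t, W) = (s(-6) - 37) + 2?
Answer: I*sqrt(222) ≈ 14.9*I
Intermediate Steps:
s(n) = -21 (s(n) = -15 + 3*(-2) = -15 - 6 = -21)
K(t, W) = -56 (K(t, W) = (-21 - 37) + 2 = -58 + 2 = -56)
k = -56
sqrt((83*(-2) + (0*3)*3) + k) = sqrt((83*(-2) + (0*3)*3) - 56) = sqrt((-166 + 0*3) - 56) = sqrt((-166 + 0) - 56) = sqrt(-166 - 56) = sqrt(-222) = I*sqrt(222)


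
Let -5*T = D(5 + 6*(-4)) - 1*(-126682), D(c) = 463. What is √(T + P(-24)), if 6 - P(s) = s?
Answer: I*√25399 ≈ 159.37*I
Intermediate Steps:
T = -25429 (T = -(463 - 1*(-126682))/5 = -(463 + 126682)/5 = -⅕*127145 = -25429)
P(s) = 6 - s
√(T + P(-24)) = √(-25429 + (6 - 1*(-24))) = √(-25429 + (6 + 24)) = √(-25429 + 30) = √(-25399) = I*√25399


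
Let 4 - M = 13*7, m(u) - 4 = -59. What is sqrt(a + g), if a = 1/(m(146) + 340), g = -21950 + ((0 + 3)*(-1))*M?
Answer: 2*I*sqrt(440422185)/285 ≈ 147.27*I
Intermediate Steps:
m(u) = -55 (m(u) = 4 - 59 = -55)
M = -87 (M = 4 - 13*7 = 4 - 1*91 = 4 - 91 = -87)
g = -21689 (g = -21950 + ((0 + 3)*(-1))*(-87) = -21950 + (3*(-1))*(-87) = -21950 - 3*(-87) = -21950 + 261 = -21689)
a = 1/285 (a = 1/(-55 + 340) = 1/285 ≈ 0.0035088)
sqrt(a + g) = sqrt(1/285 - 21689) = sqrt(-6181364/285) = 2*I*sqrt(440422185)/285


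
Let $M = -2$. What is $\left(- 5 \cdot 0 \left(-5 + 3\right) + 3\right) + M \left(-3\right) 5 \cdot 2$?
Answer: $63$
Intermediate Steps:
$\left(- 5 \cdot 0 \left(-5 + 3\right) + 3\right) + M \left(-3\right) 5 \cdot 2 = \left(- 5 \cdot 0 \left(-5 + 3\right) + 3\right) - 2 \left(-3\right) 5 \cdot 2 = \left(- 5 \cdot 0 \left(-2\right) + 3\right) - 2 \left(\left(-15\right) 2\right) = \left(\left(-5\right) 0 + 3\right) - -60 = \left(0 + 3\right) + 60 = 3 + 60 = 63$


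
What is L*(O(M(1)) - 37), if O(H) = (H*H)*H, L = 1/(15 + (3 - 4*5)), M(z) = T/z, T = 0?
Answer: 37/2 ≈ 18.500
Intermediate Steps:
M(z) = 0 (M(z) = 0/z = 0)
L = -½ (L = 1/(15 + (3 - 20)) = 1/(15 - 17) = 1/(-2) = -½ ≈ -0.50000)
O(H) = H³ (O(H) = H²*H = H³)
L*(O(M(1)) - 37) = -(0³ - 37)/2 = -(0 - 37)/2 = -½*(-37) = 37/2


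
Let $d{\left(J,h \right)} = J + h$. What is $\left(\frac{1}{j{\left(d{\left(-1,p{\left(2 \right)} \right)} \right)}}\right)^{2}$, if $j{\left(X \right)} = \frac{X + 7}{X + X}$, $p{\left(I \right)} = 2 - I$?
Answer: $\frac{1}{9} \approx 0.11111$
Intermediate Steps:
$j{\left(X \right)} = \frac{7 + X}{2 X}$
$\left(\frac{1}{j{\left(d{\left(-1,p{\left(2 \right)} \right)} \right)}}\right)^{2} = \left(\frac{1}{\frac{1}{2} \frac{1}{-1 + \left(2 - 2\right)} \left(7 + \left(-1 + \left(2 - 2\right)\right)\right)}\right)^{2} = \left(\frac{1}{\frac{1}{2} \frac{1}{-1 + 0} \left(7 + \left(-1 + 0\right)\right)}\right)^{2} = \left(\frac{1}{\frac{1}{2} \frac{1}{-1} \left(7 - 1\right)}\right)^{2} = \left(\frac{1}{\frac{1}{2} \left(-1\right) 6}\right)^{2} = \left(\frac{1}{-3}\right)^{2} = \left(- \frac{1}{3}\right)^{2} = \frac{1}{9}$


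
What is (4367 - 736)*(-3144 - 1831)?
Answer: -18064225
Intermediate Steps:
(4367 - 736)*(-3144 - 1831) = 3631*(-4975) = -18064225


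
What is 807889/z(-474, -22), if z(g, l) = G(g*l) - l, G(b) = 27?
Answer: 807889/49 ≈ 16488.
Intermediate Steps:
z(g, l) = 27 - l
807889/z(-474, -22) = 807889/(27 - 1*(-22)) = 807889/(27 + 22) = 807889/49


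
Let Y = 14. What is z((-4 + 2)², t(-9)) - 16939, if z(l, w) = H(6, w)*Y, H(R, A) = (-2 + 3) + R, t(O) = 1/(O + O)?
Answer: -16841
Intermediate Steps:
t(O) = 1/(2*O)
H(R, A) = 1 + R
z(l, w) = 98 (z(l, w) = (1 + 6)*14 = 7*14 = 98)
z((-4 + 2)², t(-9)) - 16939 = 98 - 16939 = -16841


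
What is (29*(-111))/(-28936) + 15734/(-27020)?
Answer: -92075411/195462680 ≈ -0.47106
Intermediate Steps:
(29*(-111))/(-28936) + 15734/(-27020) = -3219*(-1/28936) + 15734*(-1/27020) = 3219/28936 - 7867/13510 = -92075411/195462680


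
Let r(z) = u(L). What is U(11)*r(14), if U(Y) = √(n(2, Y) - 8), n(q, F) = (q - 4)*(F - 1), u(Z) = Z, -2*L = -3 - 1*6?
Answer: 9*I*√7 ≈ 23.812*I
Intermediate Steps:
L = 9/2 (L = -(-3 - 1*6)/2 = -(-3 - 6)/2 = -½*(-9) = 9/2 ≈ 4.5000)
n(q, F) = (-1 + F)*(-4 + q) (n(q, F) = (-4 + q)*(-1 + F) = (-1 + F)*(-4 + q))
U(Y) = √(-6 - 2*Y) (U(Y) = √((4 - 1*2 - 4*Y + Y*2) - 8) = √((4 - 2 - 4*Y + 2*Y) - 8) = √((2 - 2*Y) - 8) = √(-6 - 2*Y))
r(z) = 9/2
U(11)*r(14) = √(-6 - 2*11)*(9/2) = √(-6 - 22)*(9/2) = √(-28)*(9/2) = (2*I*√7)*(9/2) = 9*I*√7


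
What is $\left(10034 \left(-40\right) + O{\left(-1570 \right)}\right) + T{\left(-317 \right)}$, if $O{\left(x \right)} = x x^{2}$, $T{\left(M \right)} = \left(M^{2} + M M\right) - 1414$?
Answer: $-3870094796$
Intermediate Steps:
$T{\left(M \right)} = -1414 + 2 M^{2}$ ($T{\left(M \right)} = \left(M^{2} + M^{2}\right) - 1414 = 2 M^{2} - 1414 = -1414 + 2 M^{2}$)
$O{\left(x \right)} = x^{3}$
$\left(10034 \left(-40\right) + O{\left(-1570 \right)}\right) + T{\left(-317 \right)} = \left(10034 \left(-40\right) + \left(-1570\right)^{3}\right) - \left(1414 - 2 \left(-317\right)^{2}\right) = \left(-401360 - 3869893000\right) + \left(-1414 + 2 \cdot 100489\right) = -3870294360 + \left(-1414 + 200978\right) = -3870294360 + 199564 = -3870094796$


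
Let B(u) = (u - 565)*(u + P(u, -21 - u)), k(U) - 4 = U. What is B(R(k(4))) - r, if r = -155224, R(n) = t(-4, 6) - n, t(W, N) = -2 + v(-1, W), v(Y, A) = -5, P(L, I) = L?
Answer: 172624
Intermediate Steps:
t(W, N) = -7 (t(W, N) = -2 - 5 = -7)
k(U) = 4 + U
R(n) = -7 - n
B(u) = 2*u*(-565 + u) (B(u) = (u - 565)*(u + u) = (-565 + u)*(2*u) = 2*u*(-565 + u))
B(R(k(4))) - r = 2*(-7 - (4 + 4))*(-565 + (-7 - (4 + 4))) - 1*(-155224) = 2*(-7 - 1*8)*(-565 + (-7 - 1*8)) + 155224 = 2*(-7 - 8)*(-565 + (-7 - 8)) + 155224 = 2*(-15)*(-565 - 15) + 155224 = 2*(-15)*(-580) + 155224 = 17400 + 155224 = 172624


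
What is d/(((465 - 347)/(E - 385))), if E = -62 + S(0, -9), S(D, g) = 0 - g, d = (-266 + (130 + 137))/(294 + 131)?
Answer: -219/25075 ≈ -0.0087338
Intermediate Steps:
d = 1/425 (d = (-266 + 267)/425 = 1*(1/425) = 1/425 ≈ 0.0023529)
S(D, g) = -g
E = -53 (E = -62 - 1*(-9) = -62 + 9 = -53)
d/(((465 - 347)/(E - 385))) = 1/(425*(((465 - 347)/(-53 - 385)))) = 1/(425*((118/(-438)))) = 1/(425*((118*(-1/438)))) = 1/(425*(-59/219)) = (1/425)*(-219/59) = -219/25075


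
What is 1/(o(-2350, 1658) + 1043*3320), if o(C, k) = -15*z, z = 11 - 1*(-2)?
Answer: 1/3462565 ≈ 2.8880e-7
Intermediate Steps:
z = 13 (z = 11 + 2 = 13)
o(C, k) = -195 (o(C, k) = -15*13 = -195)
1/(o(-2350, 1658) + 1043*3320) = 1/(-195 + 1043*3320) = 1/(-195 + 3462760) = 1/3462565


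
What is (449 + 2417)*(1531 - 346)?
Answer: 3396210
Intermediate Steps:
(449 + 2417)*(1531 - 346) = 2866*1185 = 3396210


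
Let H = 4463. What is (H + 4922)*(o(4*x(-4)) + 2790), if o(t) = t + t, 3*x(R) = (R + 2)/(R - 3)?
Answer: 550017310/21 ≈ 2.6191e+7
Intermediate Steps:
x(R) = (2 + R)/(3*(-3 + R)) (x(R) = ((R + 2)/(R - 3))/3 = ((2 + R)/(-3 + R))/3 = (2 + R)/(3*(-3 + R)))
o(t) = 2*t
(H + 4922)*(o(4*x(-4)) + 2790) = (4463 + 4922)*(2*(4*((2 - 4)/(3*(-3 - 4)))) + 2790) = 9385*(2*(4*((⅓)*(-2)/(-7))) + 2790) = 9385*(2*(4*((⅓)*(-⅐)*(-2))) + 2790) = 9385*(2*(4*(2/21)) + 2790) = 9385*(2*(8/21) + 2790) = 9385*(16/21 + 2790) = 9385*(58606/21) = 550017310/21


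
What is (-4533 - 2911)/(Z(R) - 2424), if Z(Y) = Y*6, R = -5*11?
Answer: 3722/1377 ≈ 2.7030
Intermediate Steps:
R = -55
Z(Y) = 6*Y
(-4533 - 2911)/(Z(R) - 2424) = (-4533 - 2911)/(6*(-55) - 2424) = -7444/(-330 - 2424) = -7444/(-2754) = -7444*(-1/2754) = 3722/1377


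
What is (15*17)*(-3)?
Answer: -765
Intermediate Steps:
(15*17)*(-3) = 255*(-3) = -765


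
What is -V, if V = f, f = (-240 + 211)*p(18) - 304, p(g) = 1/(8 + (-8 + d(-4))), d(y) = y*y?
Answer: 4893/16 ≈ 305.81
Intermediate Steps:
d(y) = y**2
p(g) = 1/16 (p(g) = 1/(8 + (-8 + (-4)**2)) = 1/(8 + (-8 + 16)) = 1/(8 + 8) = 1/16)
f = -4893/16 (f = (-240 + 211)*(1/16) - 304 = -29*1/16 - 304 = -29/16 - 304 = -4893/16 ≈ -305.81)
V = -4893/16 ≈ -305.81
-V = -1*(-4893/16) = 4893/16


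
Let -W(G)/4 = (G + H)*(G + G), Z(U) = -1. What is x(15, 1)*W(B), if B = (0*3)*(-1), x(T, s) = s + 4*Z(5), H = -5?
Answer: 0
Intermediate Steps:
x(T, s) = -4 + s (x(T, s) = s + 4*(-1) = s - 4 = -4 + s)
B = 0 (B = 0*(-1) = 0)
W(G) = -8*G*(-5 + G) (W(G) = -4*(G - 5)*(G + G) = -4*(-5 + G)*2*G = -8*G*(-5 + G))
x(15, 1)*W(B) = (-4 + 1)*(8*0*(5 - 1*0)) = -24*0*(5 + 0) = -24*0*5 = -3*0 = 0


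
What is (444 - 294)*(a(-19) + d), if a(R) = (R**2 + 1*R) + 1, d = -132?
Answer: 31650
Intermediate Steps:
a(R) = 1 + R + R**2 (a(R) = (R**2 + R) + 1 = (R + R**2) + 1 = 1 + R + R**2)
(444 - 294)*(a(-19) + d) = (444 - 294)*((1 - 19 + (-19)**2) - 132) = 150*((1 - 19 + 361) - 132) = 150*(343 - 132) = 150*211 = 31650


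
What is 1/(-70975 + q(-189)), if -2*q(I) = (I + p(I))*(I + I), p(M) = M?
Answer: -1/142417 ≈ -7.0216e-6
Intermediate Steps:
q(I) = -2*I**2 (q(I) = -(I + I)*(I + I)/2 = -2*I*2*I/2 = -2*I**2)
1/(-70975 + q(-189)) = 1/(-70975 - 2*(-189)**2) = 1/(-70975 - 2*35721) = 1/(-70975 - 71442) = 1/(-142417) = -1/142417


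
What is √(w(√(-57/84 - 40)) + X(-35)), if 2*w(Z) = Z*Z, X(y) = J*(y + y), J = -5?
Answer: √258454/28 ≈ 18.157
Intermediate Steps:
X(y) = -10*y (X(y) = -5*(y + y) = -10*y)
w(Z) = Z²/2 (w(Z) = (Z*Z)/2 = Z²/2)
√(w(√(-57/84 - 40)) + X(-35)) = √((√(-57/84 - 40))²/2 - 10*(-35)) = √((√(-57*1/84 - 40))²/2 + 350) = √((√(-19/28 - 40))²/2 + 350) = √((√(-1139/28))²/2 + 350) = √((I*√7973/14)²/2 + 350) = √((½)*(-1139/28) + 350) = √(-1139/56 + 350) = √(18461/56) = √258454/28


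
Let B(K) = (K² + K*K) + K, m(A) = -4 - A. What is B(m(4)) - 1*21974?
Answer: -21854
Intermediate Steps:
B(K) = K + 2*K² (B(K) = (K² + K²) + K = 2*K² + K = K + 2*K²)
B(m(4)) - 1*21974 = (-4 - 1*4)*(1 + 2*(-4 - 1*4)) - 1*21974 = (-4 - 4)*(1 + 2*(-4 - 4)) - 21974 = -8*(1 + 2*(-8)) - 21974 = -8*(1 - 16) - 21974 = -8*(-15) - 21974 = 120 - 21974 = -21854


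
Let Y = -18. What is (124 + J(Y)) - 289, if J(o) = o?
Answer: -183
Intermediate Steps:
(124 + J(Y)) - 289 = (124 - 18) - 289 = 106 - 289 = -183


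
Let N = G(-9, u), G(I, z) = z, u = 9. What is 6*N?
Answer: 54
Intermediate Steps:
N = 9
6*N = 6*9 = 54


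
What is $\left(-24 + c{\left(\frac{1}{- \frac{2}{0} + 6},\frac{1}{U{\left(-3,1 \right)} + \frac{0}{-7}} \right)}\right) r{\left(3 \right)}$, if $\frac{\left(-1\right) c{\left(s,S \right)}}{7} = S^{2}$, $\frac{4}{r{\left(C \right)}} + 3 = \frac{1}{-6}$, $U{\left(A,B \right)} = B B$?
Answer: $\frac{744}{19} \approx 39.158$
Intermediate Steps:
$U{\left(A,B \right)} = B^{2}$
$r{\left(C \right)} = - \frac{24}{19}$ ($r{\left(C \right)} = \frac{4}{-3 + \frac{1}{-6}} = \frac{4}{-3 - \frac{1}{6}} = \frac{4}{- \frac{19}{6}} = 4 \left(- \frac{6}{19}\right) = - \frac{24}{19}$)
$c{\left(s,S \right)} = - 7 S^{2}$
$\left(-24 + c{\left(\frac{1}{- \frac{2}{0} + 6},\frac{1}{U{\left(-3,1 \right)} + \frac{0}{-7}} \right)}\right) r{\left(3 \right)} = \left(-24 - 7 \left(\frac{1}{1^{2} + \frac{0}{-7}}\right)^{2}\right) \left(- \frac{24}{19}\right) = \left(-24 - 7 \left(\frac{1}{1 + 0 \left(- \frac{1}{7}\right)}\right)^{2}\right) \left(- \frac{24}{19}\right) = \left(-24 - 7 \left(\frac{1}{1 + 0}\right)^{2}\right) \left(- \frac{24}{19}\right) = \left(-24 - 7 \left(1^{-1}\right)^{2}\right) \left(- \frac{24}{19}\right) = \left(-24 - 7 \cdot 1^{2}\right) \left(- \frac{24}{19}\right) = \left(-24 - 7\right) \left(- \frac{24}{19}\right) = \left(-31\right) \left(- \frac{24}{19}\right) = \frac{744}{19}$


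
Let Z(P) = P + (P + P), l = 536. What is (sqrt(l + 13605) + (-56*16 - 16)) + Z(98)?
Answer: -618 + sqrt(14141) ≈ -499.08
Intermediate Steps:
Z(P) = 3*P (Z(P) = P + 2*P = 3*P)
(sqrt(l + 13605) + (-56*16 - 16)) + Z(98) = (sqrt(536 + 13605) + (-56*16 - 16)) + 3*98 = (sqrt(14141) + (-896 - 16)) + 294 = (sqrt(14141) - 912) + 294 = (-912 + sqrt(14141)) + 294 = -618 + sqrt(14141)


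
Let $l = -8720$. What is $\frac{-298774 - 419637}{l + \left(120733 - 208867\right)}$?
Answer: $\frac{718411}{96854} \approx 7.4175$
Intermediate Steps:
$\frac{-298774 - 419637}{l + \left(120733 - 208867\right)} = \frac{-298774 - 419637}{-8720 + \left(120733 - 208867\right)} = - \frac{718411}{-8720 - 88134} = - \frac{718411}{-96854} = \left(-718411\right) \left(- \frac{1}{96854}\right) = \frac{718411}{96854}$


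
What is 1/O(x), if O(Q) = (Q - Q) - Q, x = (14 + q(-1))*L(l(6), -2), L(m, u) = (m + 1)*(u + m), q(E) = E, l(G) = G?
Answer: -1/364 ≈ -0.0027473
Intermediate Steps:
L(m, u) = (1 + m)*(m + u)
x = 364 (x = (14 - 1)*(6 - 2 + 6² + 6*(-2)) = 13*(6 - 2 + 36 - 12) = 13*28 = 364)
O(Q) = -Q (O(Q) = 0 - Q = -Q)
1/O(x) = 1/(-1*364) = 1/(-364) = -1/364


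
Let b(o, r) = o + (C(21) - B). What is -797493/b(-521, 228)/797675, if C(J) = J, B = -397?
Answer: 797493/82160525 ≈ 0.0097065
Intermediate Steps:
b(o, r) = 418 + o (b(o, r) = o + (21 - 1*(-397)) = o + (21 + 397) = o + 418 = 418 + o)
-797493/b(-521, 228)/797675 = -797493/(418 - 521)/797675 = -797493/(-103)*(1/797675) = -797493*(-1/103)*(1/797675) = (797493/103)*(1/797675) = 797493/82160525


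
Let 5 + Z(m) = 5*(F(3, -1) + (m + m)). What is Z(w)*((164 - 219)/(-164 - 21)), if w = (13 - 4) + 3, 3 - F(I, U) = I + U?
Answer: 1320/37 ≈ 35.676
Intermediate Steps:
F(I, U) = 3 - I - U (F(I, U) = 3 - (I + U) = 3 + (-I - U) = 3 - I - U)
w = 12 (w = 9 + 3 = 12)
Z(m) = 10*m (Z(m) = -5 + 5*((3 - 1*3 - 1*(-1)) + (m + m)) = -5 + 5*((3 - 3 + 1) + 2*m) = -5 + 5*(1 + 2*m) = -5 + (5 + 10*m) = 10*m)
Z(w)*((164 - 219)/(-164 - 21)) = (10*12)*((164 - 219)/(-164 - 21)) = 120*(-55/(-185)) = 120*(-55*(-1/185)) = 120*(11/37) = 1320/37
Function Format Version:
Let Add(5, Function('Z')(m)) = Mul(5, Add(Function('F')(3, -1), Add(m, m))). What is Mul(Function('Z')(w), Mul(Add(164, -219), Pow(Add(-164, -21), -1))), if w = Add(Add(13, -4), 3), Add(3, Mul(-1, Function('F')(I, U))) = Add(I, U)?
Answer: Rational(1320, 37) ≈ 35.676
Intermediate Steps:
Function('F')(I, U) = Add(3, Mul(-1, I), Mul(-1, U)) (Function('F')(I, U) = Add(3, Mul(-1, Add(I, U))) = Add(3, Add(Mul(-1, I), Mul(-1, U))) = Add(3, Mul(-1, I), Mul(-1, U)))
w = 12 (w = Add(9, 3) = 12)
Function('Z')(m) = Mul(10, m) (Function('Z')(m) = Add(-5, Mul(5, Add(Add(3, Mul(-1, 3), Mul(-1, -1)), Add(m, m)))) = Add(-5, Mul(5, Add(Add(3, -3, 1), Mul(2, m)))) = Add(-5, Mul(5, Add(1, Mul(2, m)))) = Add(-5, Add(5, Mul(10, m))) = Mul(10, m))
Mul(Function('Z')(w), Mul(Add(164, -219), Pow(Add(-164, -21), -1))) = Mul(Mul(10, 12), Mul(Add(164, -219), Pow(Add(-164, -21), -1))) = Mul(120, Mul(-55, Pow(-185, -1))) = Mul(120, Mul(-55, Rational(-1, 185))) = Mul(120, Rational(11, 37)) = Rational(1320, 37)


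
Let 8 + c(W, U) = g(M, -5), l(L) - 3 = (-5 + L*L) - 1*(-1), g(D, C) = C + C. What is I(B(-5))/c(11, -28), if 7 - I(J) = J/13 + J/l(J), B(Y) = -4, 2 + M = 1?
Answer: -1477/3510 ≈ -0.42080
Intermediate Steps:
M = -1 (M = -2 + 1 = -1)
g(D, C) = 2*C
l(L) = -1 + L² (l(L) = 3 + ((-5 + L*L) - 1*(-1)) = 3 + ((-5 + L²) + 1) = 3 + (-4 + L²) = -1 + L²)
I(J) = 7 - J/13 - J/(-1 + J²) (I(J) = 7 - (J/13 + J/(-1 + J²)) = 7 + (-J/13 - J/(-1 + J²)) = 7 - J/13 - J/(-1 + J²))
c(W, U) = -18 (c(W, U) = -8 + 2*(-5) = -8 - 10 = -18)
I(B(-5))/c(11, -28) = ((-1*(-4) + (-1 + (-4)²)*(91 - 1*(-4))/13)/(-1 + (-4)²))/(-18) = ((4 + (-1 + 16)*(91 + 4)/13)/(-1 + 16))*(-1/18) = ((4 + (1/13)*15*95)/15)*(-1/18) = ((4 + 1425/13)/15)*(-1/18) = ((1/15)*(1477/13))*(-1/18) = (1477/195)*(-1/18) = -1477/3510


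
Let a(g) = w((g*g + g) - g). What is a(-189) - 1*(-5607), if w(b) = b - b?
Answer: 5607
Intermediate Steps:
w(b) = 0
a(g) = 0
a(-189) - 1*(-5607) = 0 - 1*(-5607) = 0 + 5607 = 5607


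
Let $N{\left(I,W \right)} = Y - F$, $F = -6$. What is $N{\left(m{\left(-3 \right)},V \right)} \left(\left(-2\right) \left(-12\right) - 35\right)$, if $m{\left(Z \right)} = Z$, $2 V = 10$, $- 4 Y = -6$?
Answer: $- \frac{165}{2} \approx -82.5$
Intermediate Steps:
$Y = \frac{3}{2}$ ($Y = \left(- \frac{1}{4}\right) \left(-6\right) = \frac{3}{2} \approx 1.5$)
$V = 5$ ($V = \frac{1}{2} \cdot 10 = 5$)
$N{\left(I,W \right)} = \frac{15}{2}$ ($N{\left(I,W \right)} = \frac{3}{2} - -6 = \frac{3}{2} + 6 = \frac{15}{2}$)
$N{\left(m{\left(-3 \right)},V \right)} \left(\left(-2\right) \left(-12\right) - 35\right) = \frac{15 \left(\left(-2\right) \left(-12\right) - 35\right)}{2} = \frac{15 \left(24 - 35\right)}{2} = \frac{15}{2} \left(-11\right) = - \frac{165}{2}$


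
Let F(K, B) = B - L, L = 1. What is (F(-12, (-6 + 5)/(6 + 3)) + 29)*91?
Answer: 22841/9 ≈ 2537.9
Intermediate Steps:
F(K, B) = -1 + B (F(K, B) = B - 1*1 = B - 1 = -1 + B)
(F(-12, (-6 + 5)/(6 + 3)) + 29)*91 = ((-1 + (-6 + 5)/(6 + 3)) + 29)*91 = ((-1 - 1/9) + 29)*91 = (-10/9 + 29)*91 = (251/9)*91 = 22841/9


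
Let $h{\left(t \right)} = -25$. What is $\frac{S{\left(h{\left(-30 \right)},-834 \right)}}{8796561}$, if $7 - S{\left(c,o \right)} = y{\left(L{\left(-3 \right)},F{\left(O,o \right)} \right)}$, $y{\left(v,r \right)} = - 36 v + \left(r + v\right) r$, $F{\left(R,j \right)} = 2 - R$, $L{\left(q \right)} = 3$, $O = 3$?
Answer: $\frac{39}{2932187} \approx 1.3301 \cdot 10^{-5}$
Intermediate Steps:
$y{\left(v,r \right)} = - 36 v + r \left(r + v\right)$
$S{\left(c,o \right)} = 117$ ($S{\left(c,o \right)} = 7 - \left(\left(2 - 3\right)^{2} - 108 + \left(2 - 3\right) 3\right) = 7 - \left(\left(-1\right)^{2} - 108 - 3\right) = 7 - \left(1 - 108 - 3\right) = 7 - -110 = 7 + 110 = 117$)
$\frac{S{\left(h{\left(-30 \right)},-834 \right)}}{8796561} = \frac{117}{8796561} = 117 \cdot \frac{1}{8796561} = \frac{39}{2932187}$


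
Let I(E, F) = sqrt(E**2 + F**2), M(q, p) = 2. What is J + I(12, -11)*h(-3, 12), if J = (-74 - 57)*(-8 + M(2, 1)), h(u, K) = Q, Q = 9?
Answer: 786 + 9*sqrt(265) ≈ 932.51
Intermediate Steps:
h(u, K) = 9
J = 786 (J = (-74 - 57)*(-8 + 2) = -131*(-6) = 786)
J + I(12, -11)*h(-3, 12) = 786 + sqrt(12**2 + (-11)**2)*9 = 786 + sqrt(144 + 121)*9 = 786 + sqrt(265)*9 = 786 + 9*sqrt(265)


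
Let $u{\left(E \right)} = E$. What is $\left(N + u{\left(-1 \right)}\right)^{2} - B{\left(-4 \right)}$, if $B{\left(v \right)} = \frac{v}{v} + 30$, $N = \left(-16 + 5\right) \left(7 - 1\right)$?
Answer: $4458$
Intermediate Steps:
$N = -66$ ($N = \left(-11\right) 6 = -66$)
$B{\left(v \right)} = 31$ ($B{\left(v \right)} = 1 + 30 = 31$)
$\left(N + u{\left(-1 \right)}\right)^{2} - B{\left(-4 \right)} = \left(-66 - 1\right)^{2} - 31 = \left(-67\right)^{2} - 31 = 4489 - 31 = 4458$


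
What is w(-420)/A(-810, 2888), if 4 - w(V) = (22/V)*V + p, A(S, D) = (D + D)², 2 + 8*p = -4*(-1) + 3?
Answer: -149/266897408 ≈ -5.5827e-7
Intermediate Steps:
p = 5/8 (p = -¼ + (-4*(-1) + 3)/8 = -¼ + (4 + 3)/8 = -¼ + (⅛)*7 = -¼ + 7/8 = 5/8 ≈ 0.62500)
A(S, D) = 4*D² (A(S, D) = (2*D)² = 4*D²)
w(V) = -149/8 (w(V) = 4 - ((22/V)*V + 5/8) = 4 - (22 + 5/8) = 4 - 1*181/8 = 4 - 181/8 = -149/8)
w(-420)/A(-810, 2888) = -149/(8*(4*2888²)) = -149/(8*(4*8340544)) = -149/8/33362176 = -149/8*1/33362176 = -149/266897408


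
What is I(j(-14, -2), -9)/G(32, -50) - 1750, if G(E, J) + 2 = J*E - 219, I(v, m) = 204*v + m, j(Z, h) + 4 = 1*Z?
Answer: -1061023/607 ≈ -1748.0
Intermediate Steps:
j(Z, h) = -4 + Z (j(Z, h) = -4 + 1*Z = -4 + Z)
I(v, m) = m + 204*v
G(E, J) = -221 + E*J (G(E, J) = -2 + (J*E - 219) = -2 + (E*J - 219) = -2 + (-219 + E*J) = -221 + E*J)
I(j(-14, -2), -9)/G(32, -50) - 1750 = (-9 + 204*(-4 - 14))/(-221 + 32*(-50)) - 1750 = (-9 + 204*(-18))/(-221 - 1600) - 1750 = (-9 - 3672)/(-1821) - 1750 = -3681*(-1/1821) - 1750 = 1227/607 - 1750 = -1061023/607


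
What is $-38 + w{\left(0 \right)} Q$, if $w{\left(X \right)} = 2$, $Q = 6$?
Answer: $-26$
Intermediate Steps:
$-38 + w{\left(0 \right)} Q = -38 + 2 \cdot 6 = -38 + 12 = -26$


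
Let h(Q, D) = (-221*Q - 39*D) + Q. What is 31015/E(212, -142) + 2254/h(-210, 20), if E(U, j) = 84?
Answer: 39135851/105980 ≈ 369.28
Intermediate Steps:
h(Q, D) = -220*Q - 39*D
31015/E(212, -142) + 2254/h(-210, 20) = 31015/84 + 2254/(-220*(-210) - 39*20) = 31015*(1/84) + 2254/(46200 - 780) = 31015/84 + 2254/45420 = 31015/84 + 2254*(1/45420) = 31015/84 + 1127/22710 = 39135851/105980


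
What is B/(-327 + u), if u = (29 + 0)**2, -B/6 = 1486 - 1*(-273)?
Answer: -5277/257 ≈ -20.533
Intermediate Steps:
B = -10554 (B = -6*(1486 - 1*(-273)) = -6*(1486 + 273) = -6*1759 = -10554)
u = 841 (u = 29**2 = 841)
B/(-327 + u) = -10554/(-327 + 841) = -10554/514 = -10554*1/514 = -5277/257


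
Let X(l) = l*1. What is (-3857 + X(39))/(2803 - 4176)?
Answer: 3818/1373 ≈ 2.7808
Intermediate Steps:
X(l) = l
(-3857 + X(39))/(2803 - 4176) = (-3857 + 39)/(2803 - 4176) = -3818/(-1373) = -3818*(-1/1373) = 3818/1373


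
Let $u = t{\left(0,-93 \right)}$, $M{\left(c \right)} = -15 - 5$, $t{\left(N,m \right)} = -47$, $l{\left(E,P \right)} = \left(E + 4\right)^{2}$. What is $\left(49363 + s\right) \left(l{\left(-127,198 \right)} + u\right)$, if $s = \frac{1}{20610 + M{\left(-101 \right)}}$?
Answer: $\frac{7664553033511}{10295} \approx 7.4449 \cdot 10^{8}$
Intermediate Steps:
$l{\left(E,P \right)} = \left(4 + E\right)^{2}$
$M{\left(c \right)} = -20$ ($M{\left(c \right)} = -15 - 5 = -20$)
$u = -47$
$s = \frac{1}{20590}$ ($s = \frac{1}{20610 - 20} = \frac{1}{20590} \approx 4.8567 \cdot 10^{-5}$)
$\left(49363 + s\right) \left(l{\left(-127,198 \right)} + u\right) = \left(49363 + \frac{1}{20590}\right) \left(\left(4 - 127\right)^{2} - 47\right) = \frac{1016384171 \left(\left(-123\right)^{2} - 47\right)}{20590} = \frac{1016384171 \left(15129 - 47\right)}{20590} = \frac{1016384171}{20590} \cdot 15082 = \frac{7664553033511}{10295}$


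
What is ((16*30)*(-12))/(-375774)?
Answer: 960/62629 ≈ 0.015328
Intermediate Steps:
((16*30)*(-12))/(-375774) = (480*(-12))*(-1/375774) = -5760*(-1/375774) = 960/62629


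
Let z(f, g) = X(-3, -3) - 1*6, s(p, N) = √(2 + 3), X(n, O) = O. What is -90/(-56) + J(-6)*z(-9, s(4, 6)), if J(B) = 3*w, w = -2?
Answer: 1557/28 ≈ 55.607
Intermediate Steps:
s(p, N) = √5
z(f, g) = -9 (z(f, g) = -3 - 1*6 = -3 - 6 = -9)
J(B) = -6 (J(B) = 3*(-2) = -6)
-90/(-56) + J(-6)*z(-9, s(4, 6)) = -90/(-56) - 6*(-9) = -90*(-1/56) + 54 = 45/28 + 54 = 1557/28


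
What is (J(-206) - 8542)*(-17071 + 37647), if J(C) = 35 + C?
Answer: -179278688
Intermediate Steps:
(J(-206) - 8542)*(-17071 + 37647) = ((35 - 206) - 8542)*(-17071 + 37647) = (-171 - 8542)*20576 = -8713*20576 = -179278688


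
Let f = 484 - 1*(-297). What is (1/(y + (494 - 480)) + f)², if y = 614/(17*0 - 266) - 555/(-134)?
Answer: 48578058544150249/79628374225 ≈ 6.1006e+5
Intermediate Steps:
f = 781 (f = 484 + 297 = 781)
y = 32677/17822 (y = 614/(0 - 266) - 555*(-1/134) = 614/(-266) + 555/134 = 614*(-1/266) + 555/134 = -307/133 + 555/134 = 32677/17822 ≈ 1.8335)
(1/(y + (494 - 480)) + f)² = (1/(32677/17822 + (494 - 480)) + 781)² = (1/(32677/17822 + 14) + 781)² = (1/(282185/17822) + 781)² = (17822/282185 + 781)² = (220404307/282185)² = 48578058544150249/79628374225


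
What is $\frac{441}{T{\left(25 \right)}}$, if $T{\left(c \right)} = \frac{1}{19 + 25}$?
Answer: $19404$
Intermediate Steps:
$T{\left(c \right)} = \frac{1}{44}$
$\frac{441}{T{\left(25 \right)}} = 441 \frac{1}{\frac{1}{44}} = 441 \cdot 44 = 19404$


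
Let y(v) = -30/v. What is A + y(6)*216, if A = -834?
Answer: -1914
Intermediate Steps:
A + y(6)*216 = -834 - 30/6*216 = -834 - 30*⅙*216 = -834 - 5*216 = -834 - 1080 = -1914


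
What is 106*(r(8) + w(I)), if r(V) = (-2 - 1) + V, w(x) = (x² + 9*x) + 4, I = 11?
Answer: 24274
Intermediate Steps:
w(x) = 4 + x² + 9*x
r(V) = -3 + V
106*(r(8) + w(I)) = 106*((-3 + 8) + (4 + 11² + 9*11)) = 106*(5 + (4 + 121 + 99)) = 106*(5 + 224) = 106*229 = 24274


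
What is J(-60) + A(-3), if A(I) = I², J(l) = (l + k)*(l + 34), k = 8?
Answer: 1361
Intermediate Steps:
J(l) = (8 + l)*(34 + l) (J(l) = (l + 8)*(l + 34) = (8 + l)*(34 + l))
J(-60) + A(-3) = (272 + (-60)² + 42*(-60)) + (-3)² = (272 + 3600 - 2520) + 9 = 1352 + 9 = 1361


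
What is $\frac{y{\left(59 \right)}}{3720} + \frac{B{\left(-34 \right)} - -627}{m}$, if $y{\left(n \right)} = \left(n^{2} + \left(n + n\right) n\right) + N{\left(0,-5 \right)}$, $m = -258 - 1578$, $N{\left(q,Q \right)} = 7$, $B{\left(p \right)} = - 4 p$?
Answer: $\frac{34058}{14229} \approx 2.3936$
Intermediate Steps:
$m = -1836$ ($m = -258 - 1578 = -1836$)
$y{\left(n \right)} = 7 + 3 n^{2}$ ($y{\left(n \right)} = \left(n^{2} + \left(n + n\right) n\right) + 7 = \left(n^{2} + 2 n n\right) + 7 = \left(n^{2} + 2 n^{2}\right) + 7 = 3 n^{2} + 7 = 7 + 3 n^{2}$)
$\frac{y{\left(59 \right)}}{3720} + \frac{B{\left(-34 \right)} - -627}{m} = \frac{7 + 3 \cdot 59^{2}}{3720} + \frac{\left(-4\right) \left(-34\right) - -627}{-1836} = \left(7 + 3 \cdot 3481\right) \frac{1}{3720} + \left(136 + 627\right) \left(- \frac{1}{1836}\right) = \left(7 + 10443\right) \frac{1}{3720} + 763 \left(- \frac{1}{1836}\right) = 10450 \cdot \frac{1}{3720} - \frac{763}{1836} = \frac{1045}{372} - \frac{763}{1836} = \frac{34058}{14229}$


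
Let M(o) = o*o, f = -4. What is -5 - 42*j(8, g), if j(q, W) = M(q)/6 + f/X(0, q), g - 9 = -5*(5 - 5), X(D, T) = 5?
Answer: -2097/5 ≈ -419.40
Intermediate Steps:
M(o) = o²
g = 9 (g = 9 - 5*(5 - 5) = 9 - 5*0 = 9 + 0 = 9)
j(q, W) = -⅘ + q²/6 (j(q, W) = q²/6 - 4/5 = q²*(⅙) - 4*⅕ = q²/6 - ⅘ = -⅘ + q²/6)
-5 - 42*j(8, g) = -5 - 42*(-⅘ + (⅙)*8²) = -5 - 42*(-⅘ + (⅙)*64) = -5 - 42*(-⅘ + 32/3) = -5 - 42*148/15 = -5 - 2072/5 = -2097/5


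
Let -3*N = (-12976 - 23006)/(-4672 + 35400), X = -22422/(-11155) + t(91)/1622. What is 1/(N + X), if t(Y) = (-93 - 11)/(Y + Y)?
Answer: 42302392580/101526422477 ≈ 0.41666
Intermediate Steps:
t(Y) = -52/Y (t(Y) = -104*1/(2*Y) = -52/Y)
X = 127267384/63326935 (X = -22422/(-11155) - 52/91/1622 = -22422*(-1/11155) - 52*1/91*(1/1622) = 22422/11155 - 4/7*1/1622 = 22422/11155 - 2/5677 = 127267384/63326935 ≈ 2.0097)
N = 5997/15364 (N = -(-12976 - 23006)/(3*(-4672 + 35400)) = -(-11994)/30728 = -⅓*(-17991/15364) = 5997/15364 ≈ 0.39033)
1/(N + X) = 1/(5997/15364 + 127267384/63326935) = 1/(101526422477/42302392580) = 42302392580/101526422477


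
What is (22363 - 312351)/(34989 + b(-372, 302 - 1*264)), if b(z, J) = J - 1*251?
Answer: -72497/8694 ≈ -8.3387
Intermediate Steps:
b(z, J) = -251 + J (b(z, J) = J - 251 = -251 + J)
(22363 - 312351)/(34989 + b(-372, 302 - 1*264)) = (22363 - 312351)/(34989 + (-251 + (302 - 1*264))) = -289988/(34989 + (-251 + (302 - 264))) = -289988/(34989 + (-251 + 38)) = -289988/(34989 - 213) = -289988/34776 = -289988*1/34776 = -72497/8694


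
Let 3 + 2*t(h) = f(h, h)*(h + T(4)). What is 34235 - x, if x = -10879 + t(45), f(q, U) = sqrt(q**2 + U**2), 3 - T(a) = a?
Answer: 90231/2 - 990*sqrt(2) ≈ 43715.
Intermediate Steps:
T(a) = 3 - a
f(q, U) = sqrt(U**2 + q**2)
t(h) = -3/2 + sqrt(2)*sqrt(h**2)*(-1 + h)/2 (t(h) = -3/2 + (sqrt(h**2 + h**2)*(h + (3 - 1*4)))/2 = -3/2 + (sqrt(2*h**2)*(h + (3 - 4)))/2 = -3/2 + ((sqrt(2)*sqrt(h**2))*(h - 1))/2 = -3/2 + ((sqrt(2)*sqrt(h**2))*(-1 + h))/2 = -3/2 + (sqrt(2)*sqrt(h**2)*(-1 + h))/2 = -3/2 + sqrt(2)*sqrt(h**2)*(-1 + h)/2)
x = -21761/2 + 990*sqrt(2) (x = -10879 + (-3/2 - sqrt(2)*sqrt(45**2)/2 + (1/2)*45*sqrt(2)*sqrt(45**2)) = -10879 + (-3/2 - sqrt(2)*sqrt(2025)/2 + (1/2)*45*sqrt(2)*sqrt(2025)) = -10879 + (-3/2 - 1/2*sqrt(2)*45 + (1/2)*45*sqrt(2)*45) = -10879 + (-3/2 - 45*sqrt(2)/2 + 2025*sqrt(2)/2) = -10879 + (-3/2 + 990*sqrt(2)) = -21761/2 + 990*sqrt(2) ≈ -9480.4)
34235 - x = 34235 - (-21761/2 + 990*sqrt(2)) = 34235 + (21761/2 - 990*sqrt(2)) = 90231/2 - 990*sqrt(2)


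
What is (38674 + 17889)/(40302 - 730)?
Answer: 4351/3044 ≈ 1.4294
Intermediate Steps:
(38674 + 17889)/(40302 - 730) = 56563/39572 = 56563*(1/39572) = 4351/3044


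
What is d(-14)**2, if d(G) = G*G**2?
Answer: 7529536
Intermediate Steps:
d(G) = G**3
d(-14)**2 = ((-14)**3)**2 = (-2744)**2 = 7529536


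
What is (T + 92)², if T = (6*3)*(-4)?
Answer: 400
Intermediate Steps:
T = -72 (T = 18*(-4) = -72)
(T + 92)² = (-72 + 92)² = 20² = 400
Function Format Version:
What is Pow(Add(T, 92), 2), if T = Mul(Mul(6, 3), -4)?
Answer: 400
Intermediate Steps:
T = -72 (T = Mul(18, -4) = -72)
Pow(Add(T, 92), 2) = Pow(Add(-72, 92), 2) = Pow(20, 2) = 400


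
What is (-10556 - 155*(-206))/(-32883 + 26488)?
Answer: -21374/6395 ≈ -3.3423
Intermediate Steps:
(-10556 - 155*(-206))/(-32883 + 26488) = (-10556 + 31930)/(-6395) = 21374*(-1/6395) = -21374/6395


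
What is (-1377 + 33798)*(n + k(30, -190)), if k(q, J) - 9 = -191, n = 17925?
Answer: 575245803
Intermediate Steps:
k(q, J) = -182 (k(q, J) = 9 - 191 = -182)
(-1377 + 33798)*(n + k(30, -190)) = (-1377 + 33798)*(17925 - 182) = 32421*17743 = 575245803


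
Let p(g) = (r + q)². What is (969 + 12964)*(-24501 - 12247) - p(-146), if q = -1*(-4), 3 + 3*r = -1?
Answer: -4608089020/9 ≈ -5.1201e+8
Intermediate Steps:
r = -4/3 (r = -1 + (⅓)*(-1) = -1 - ⅓ = -4/3 ≈ -1.3333)
q = 4
p(g) = 64/9 (p(g) = (-4/3 + 4)² = (8/3)² = 64/9)
(969 + 12964)*(-24501 - 12247) - p(-146) = (969 + 12964)*(-24501 - 12247) - 1*64/9 = 13933*(-36748) - 64/9 = -512009884 - 64/9 = -4608089020/9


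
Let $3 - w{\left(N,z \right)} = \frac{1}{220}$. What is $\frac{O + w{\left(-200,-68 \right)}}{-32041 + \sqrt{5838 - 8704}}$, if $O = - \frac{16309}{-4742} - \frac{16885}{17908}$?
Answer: $- \frac{1698049610109}{9906934679693590} - \frac{52996149 i \sqrt{2866}}{9906934679693590} \approx -0.0001714 - 2.8638 \cdot 10^{-7} i$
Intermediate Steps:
$w{\left(N,z \right)} = \frac{659}{220}$ ($w{\left(N,z \right)} = 3 - \frac{1}{220} = \frac{659}{220}$)
$O = \frac{9636041}{3859988}$ ($O = \left(-16309\right) \left(- \frac{1}{4742}\right) - \frac{1535}{1628} = \frac{16309}{4742} - \frac{1535}{1628} = \frac{9636041}{3859988} \approx 2.4964$)
$\frac{O + w{\left(-200,-68 \right)}}{-32041 + \sqrt{5838 - 8704}} = \frac{\frac{9636041}{3859988} + \frac{659}{220}}{-32041 + \sqrt{5838 - 8704}} = \frac{52996149}{9649970 \left(-32041 + \sqrt{-2866}\right)} = \frac{52996149}{9649970 \left(-32041 + i \sqrt{2866}\right)}$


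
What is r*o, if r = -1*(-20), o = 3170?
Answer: 63400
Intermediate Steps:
r = 20
r*o = 20*3170 = 63400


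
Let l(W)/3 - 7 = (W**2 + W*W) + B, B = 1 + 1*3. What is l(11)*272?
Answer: 206448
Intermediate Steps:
B = 4 (B = 1 + 3 = 4)
l(W) = 33 + 6*W**2 (l(W) = 21 + 3*((W**2 + W*W) + 4) = 21 + 3*((W**2 + W**2) + 4) = 21 + 3*(2*W**2 + 4) = 21 + 3*(4 + 2*W**2) = 21 + (12 + 6*W**2) = 33 + 6*W**2)
l(11)*272 = (33 + 6*11**2)*272 = (33 + 6*121)*272 = (33 + 726)*272 = 759*272 = 206448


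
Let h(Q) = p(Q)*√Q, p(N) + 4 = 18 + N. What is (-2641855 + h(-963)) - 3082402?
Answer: -5724257 - 2847*I*√107 ≈ -5.7243e+6 - 29450.0*I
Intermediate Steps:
p(N) = 14 + N (p(N) = -4 + (18 + N) = 14 + N)
h(Q) = √Q*(14 + Q) (h(Q) = (14 + Q)*√Q = √Q*(14 + Q))
(-2641855 + h(-963)) - 3082402 = (-2641855 + √(-963)*(14 - 963)) - 3082402 = (-2641855 + (3*I*√107)*(-949)) - 3082402 = (-2641855 - 2847*I*√107) - 3082402 = -5724257 - 2847*I*√107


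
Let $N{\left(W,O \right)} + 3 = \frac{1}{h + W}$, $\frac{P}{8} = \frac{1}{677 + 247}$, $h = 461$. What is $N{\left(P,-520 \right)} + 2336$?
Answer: $\frac{248448400}{106493} \approx 2333.0$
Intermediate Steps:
$P = \frac{2}{231}$ ($P = \frac{8}{677 + 247} = \frac{8}{924} = 8 \cdot \frac{1}{924} = \frac{2}{231} \approx 0.008658$)
$N{\left(W,O \right)} = -3 + \frac{1}{461 + W}$
$N{\left(P,-520 \right)} + 2336 = \frac{-1382 - \frac{2}{77}}{461 + \frac{2}{231}} + 2336 = \frac{-1382 - \frac{2}{77}}{\frac{106493}{231}} + 2336 = \frac{231}{106493} \left(- \frac{106416}{77}\right) + 2336 = - \frac{319248}{106493} + 2336 = \frac{248448400}{106493}$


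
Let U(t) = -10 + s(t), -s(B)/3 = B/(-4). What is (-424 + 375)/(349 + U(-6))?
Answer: -98/669 ≈ -0.14649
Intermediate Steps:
s(B) = 3*B/4 (s(B) = -3*B/(-4) = -3*B*(-1)/4 = -(-3)*B/4 = 3*B/4)
U(t) = -10 + 3*t/4
(-424 + 375)/(349 + U(-6)) = (-424 + 375)/(349 + (-10 + (3/4)*(-6))) = -49/(349 + (-10 - 9/2)) = -49/(349 - 29/2) = -49/669/2 = -49*2/669 = -98/669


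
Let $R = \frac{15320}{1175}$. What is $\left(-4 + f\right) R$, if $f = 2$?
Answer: $- \frac{6128}{235} \approx -26.077$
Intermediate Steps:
$R = \frac{3064}{235}$ ($R = 15320 \cdot \frac{1}{1175} = \frac{3064}{235} \approx 13.038$)
$\left(-4 + f\right) R = \left(-4 + 2\right) \frac{3064}{235} = \left(-2\right) \frac{3064}{235} = - \frac{6128}{235}$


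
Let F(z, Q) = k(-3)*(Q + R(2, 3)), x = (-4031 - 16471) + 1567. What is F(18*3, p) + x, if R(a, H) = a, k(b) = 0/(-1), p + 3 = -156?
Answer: -18935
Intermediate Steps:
p = -159 (p = -3 - 156 = -159)
k(b) = 0 (k(b) = 0*(-1) = 0)
x = -18935 (x = -20502 + 1567 = -18935)
F(z, Q) = 0 (F(z, Q) = 0*(Q + 2) = 0*(2 + Q) = 0)
F(18*3, p) + x = 0 - 18935 = -18935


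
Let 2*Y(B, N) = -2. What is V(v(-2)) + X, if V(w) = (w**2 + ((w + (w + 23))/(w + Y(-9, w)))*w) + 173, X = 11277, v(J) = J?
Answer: 34400/3 ≈ 11467.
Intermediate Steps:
Y(B, N) = -1 (Y(B, N) = (1/2)*(-2) = -1)
V(w) = 173 + w**2 + w*(23 + 2*w)/(-1 + w) (V(w) = (w**2 + ((w + (w + 23))/(w - 1))*w) + 173 = (w**2 + ((w + (23 + w))/(-1 + w))*w) + 173 = (w**2 + ((23 + 2*w)/(-1 + w))*w) + 173 = (w**2 + w*(23 + 2*w)/(-1 + w)) + 173 = 173 + w**2 + w*(23 + 2*w)/(-1 + w))
V(v(-2)) + X = (-173 + (-2)**2 + (-2)**3 + 196*(-2))/(-1 - 2) + 11277 = (-173 + 4 - 8 - 392)/(-3) + 11277 = -1/3*(-569) + 11277 = 569/3 + 11277 = 34400/3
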